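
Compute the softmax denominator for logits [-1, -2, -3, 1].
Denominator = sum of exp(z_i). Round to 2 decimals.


Denom = e^-1=0.3679 + e^-2=0.1353 + e^-3=0.0498 + e^1=2.7183. Sum = 3.2713, which rounds to 3.27.

3.27


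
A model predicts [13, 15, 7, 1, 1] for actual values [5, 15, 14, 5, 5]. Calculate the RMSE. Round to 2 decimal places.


MSE = 29.0000. RMSE = sqrt(29.0000) = 5.39.

5.39


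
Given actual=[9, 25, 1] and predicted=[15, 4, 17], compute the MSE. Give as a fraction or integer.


MSE = (1/3) * ((9-15)^2=36 + (25-4)^2=441 + (1-17)^2=256). Sum = 733. MSE = 733/3.

733/3


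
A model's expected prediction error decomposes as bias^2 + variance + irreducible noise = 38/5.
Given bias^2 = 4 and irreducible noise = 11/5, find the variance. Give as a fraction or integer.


Total error = bias^2 + variance + irreducible noise. So variance = 38/5 - 4 - 11/5 = 7/5.

7/5


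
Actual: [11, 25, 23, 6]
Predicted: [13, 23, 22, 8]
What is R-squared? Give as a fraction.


Mean(y) = 65/4. SS_res = 13. SS_tot = 1019/4. R^2 = 1 - 13/(1019/4) = 967/1019.

967/1019


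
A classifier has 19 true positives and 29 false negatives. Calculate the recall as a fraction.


Recall = TP / (TP + FN) = 19 / 48 = 19/48.

19/48


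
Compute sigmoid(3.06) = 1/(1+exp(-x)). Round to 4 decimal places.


sigma(3.06) = 1/(1+e^(-3.06)) = 1/(1+0.046888) = 1/1.046888 = 0.9552.

0.9552


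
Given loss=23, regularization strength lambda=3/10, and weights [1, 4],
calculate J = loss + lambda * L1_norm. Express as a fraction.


L1 norm = sum(|w|) = 5. J = 23 + 3/10 * 5 = 49/2.

49/2


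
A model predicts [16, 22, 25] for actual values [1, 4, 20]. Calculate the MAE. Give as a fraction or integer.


MAE = (1/3) * (|1-16|=15 + |4-22|=18 + |20-25|=5). Sum = 38. MAE = 38/3.

38/3


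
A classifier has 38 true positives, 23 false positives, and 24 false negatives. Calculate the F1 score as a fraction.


Precision = 38/61 = 38/61. Recall = 38/62 = 19/31. F1 = 2*P*R/(P+R) = 76/123.

76/123


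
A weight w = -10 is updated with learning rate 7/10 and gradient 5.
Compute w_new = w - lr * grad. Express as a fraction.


w_new = -10 - 7/10 * 5 = -10 - 7/2 = -27/2.

-27/2


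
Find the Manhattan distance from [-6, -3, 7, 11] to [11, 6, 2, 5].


d = sum of absolute differences: |-6-11|=17 + |-3-6|=9 + |7-2|=5 + |11-5|=6 = 37.

37


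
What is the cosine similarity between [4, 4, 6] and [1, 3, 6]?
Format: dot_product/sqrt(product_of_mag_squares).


dot = 52. |a|^2 = 68, |b|^2 = 46. cos = 52/sqrt(3128).

52/sqrt(3128)


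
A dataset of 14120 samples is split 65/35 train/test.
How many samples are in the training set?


Test set = 14120 * 35% = 4942. Training set = 14120 - 4942 = 9178.

9178


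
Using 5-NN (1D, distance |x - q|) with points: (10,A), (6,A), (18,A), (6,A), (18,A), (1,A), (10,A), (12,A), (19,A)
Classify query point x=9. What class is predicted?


Distances: |10-9|=1, |6-9|=3, |18-9|=9, |6-9|=3, |18-9|=9, |1-9|=8, |10-9|=1, |12-9|=3, |19-9|=10. 5 nearest: (10,A), (10,A), (6,A), (6,A), (12,A). Counts: {'A': 5}. Majority class: A.

A


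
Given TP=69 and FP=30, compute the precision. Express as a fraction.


Precision = TP / (TP + FP) = 69 / 99 = 23/33.

23/33


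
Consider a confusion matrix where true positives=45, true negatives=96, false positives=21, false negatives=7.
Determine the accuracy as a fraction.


Accuracy = (TP + TN) / (TP + TN + FP + FN) = (45 + 96) / 169 = 141/169.

141/169


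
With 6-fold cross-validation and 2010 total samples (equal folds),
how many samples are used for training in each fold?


Each validation fold has 2010/6 = 335 samples. Training set = 2010 - 335 = 1675.

1675


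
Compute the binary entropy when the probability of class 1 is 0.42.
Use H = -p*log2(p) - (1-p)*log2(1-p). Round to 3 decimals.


H = -0.42*log2(0.42) - 0.58*log2(0.58) = 0.981.

0.981


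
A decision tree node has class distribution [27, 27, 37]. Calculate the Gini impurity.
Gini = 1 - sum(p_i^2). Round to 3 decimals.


Total = 91. Proportions: 27/91, 27/91, 37/91. sum(p_i^2) = 0.3414. Gini = 1 - 0.3414 = 0.6586, which rounds to 0.659.

0.659


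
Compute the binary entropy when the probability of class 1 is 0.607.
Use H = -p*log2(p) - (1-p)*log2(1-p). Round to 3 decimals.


H = -0.607*log2(0.607) - 0.393*log2(0.393) = 0.967.

0.967


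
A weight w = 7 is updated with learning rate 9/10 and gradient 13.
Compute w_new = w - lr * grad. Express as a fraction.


w_new = 7 - 9/10 * 13 = 7 - 117/10 = -47/10.

-47/10


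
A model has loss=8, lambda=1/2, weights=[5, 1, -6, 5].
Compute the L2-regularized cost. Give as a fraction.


L2 sq norm = sum(w^2) = 87. J = 8 + 1/2 * 87 = 103/2.

103/2


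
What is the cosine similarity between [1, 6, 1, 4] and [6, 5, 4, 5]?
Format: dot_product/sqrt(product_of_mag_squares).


dot = 60. |a|^2 = 54, |b|^2 = 102. cos = 60/sqrt(5508).

60/sqrt(5508)


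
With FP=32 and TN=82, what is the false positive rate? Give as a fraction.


FPR = FP / (FP + TN) = 32 / 114 = 16/57.

16/57


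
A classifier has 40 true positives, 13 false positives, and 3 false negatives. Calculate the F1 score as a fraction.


Precision = 40/53 = 40/53. Recall = 40/43 = 40/43. F1 = 2*P*R/(P+R) = 5/6.

5/6


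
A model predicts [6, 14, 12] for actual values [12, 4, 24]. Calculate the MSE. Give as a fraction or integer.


MSE = (1/3) * ((12-6)^2=36 + (4-14)^2=100 + (24-12)^2=144). Sum = 280. MSE = 280/3.

280/3


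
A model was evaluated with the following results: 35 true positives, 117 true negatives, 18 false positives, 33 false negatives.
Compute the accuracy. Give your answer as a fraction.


Accuracy = (TP + TN) / (TP + TN + FP + FN) = (35 + 117) / 203 = 152/203.

152/203


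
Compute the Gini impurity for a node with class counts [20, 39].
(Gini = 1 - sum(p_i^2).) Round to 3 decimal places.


Total = 59. Proportions: 20/59, 39/59. sum(p_i^2) = 0.5519. Gini = 1 - 0.5519 = 0.4481, which rounds to 0.448.

0.448


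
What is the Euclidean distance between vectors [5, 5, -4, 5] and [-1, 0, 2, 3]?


d = sqrt(sum of squared differences). (5--1)^2=36, (5-0)^2=25, (-4-2)^2=36, (5-3)^2=4. Sum = 101.

sqrt(101)


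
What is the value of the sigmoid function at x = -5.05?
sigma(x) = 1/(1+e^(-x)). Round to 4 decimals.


sigma(-5.05) = 1/(1+e^(5.05)) = 1/(1+156.022464) = 1/157.022464 = 0.0064.

0.0064


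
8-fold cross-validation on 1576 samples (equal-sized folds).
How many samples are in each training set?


Each validation fold has 1576/8 = 197 samples. Training set = 1576 - 197 = 1379.

1379


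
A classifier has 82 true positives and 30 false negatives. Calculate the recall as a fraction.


Recall = TP / (TP + FN) = 82 / 112 = 41/56.

41/56


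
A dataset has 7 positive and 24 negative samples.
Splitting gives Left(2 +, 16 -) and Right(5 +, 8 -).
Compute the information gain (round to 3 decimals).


H(parent) = 0.7706. H(left) = 0.5033, H(right) = 0.9612. Weighted = (18/31)*0.5033 + (13/31)*0.9612 = 0.6953. IG = 0.7706 - 0.6953 = 0.0753, which rounds to 0.075.

0.075


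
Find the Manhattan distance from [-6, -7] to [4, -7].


d = sum of absolute differences: |-6-4|=10 + |-7--7|=0 = 10.

10


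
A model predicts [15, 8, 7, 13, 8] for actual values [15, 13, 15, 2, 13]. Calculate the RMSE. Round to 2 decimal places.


MSE = 47.0000. RMSE = sqrt(47.0000) = 6.86.

6.86


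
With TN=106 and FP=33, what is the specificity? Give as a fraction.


Specificity = TN / (TN + FP) = 106 / 139 = 106/139.

106/139


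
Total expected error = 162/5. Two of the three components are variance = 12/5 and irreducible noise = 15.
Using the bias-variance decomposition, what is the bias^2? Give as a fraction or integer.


Total error = bias^2 + variance + irreducible noise. So bias^2 = 162/5 - 12/5 - 15 = 15.

15


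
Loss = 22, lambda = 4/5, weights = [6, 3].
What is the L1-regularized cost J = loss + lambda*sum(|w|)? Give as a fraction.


L1 norm = sum(|w|) = 9. J = 22 + 4/5 * 9 = 146/5.

146/5


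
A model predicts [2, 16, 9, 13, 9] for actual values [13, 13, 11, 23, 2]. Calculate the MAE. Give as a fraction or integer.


MAE = (1/5) * (|13-2|=11 + |13-16|=3 + |11-9|=2 + |23-13|=10 + |2-9|=7). Sum = 33. MAE = 33/5.

33/5


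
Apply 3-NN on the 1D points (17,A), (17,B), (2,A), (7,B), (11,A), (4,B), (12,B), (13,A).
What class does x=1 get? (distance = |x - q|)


Distances: |17-1|=16, |17-1|=16, |2-1|=1, |7-1|=6, |11-1|=10, |4-1|=3, |12-1|=11, |13-1|=12. 3 nearest: (2,A), (4,B), (7,B). Counts: {'A': 1, 'B': 2}. Majority class: B.

B


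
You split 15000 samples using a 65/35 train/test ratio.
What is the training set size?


Test set = 15000 * 35% = 5250. Training set = 15000 - 5250 = 9750.

9750


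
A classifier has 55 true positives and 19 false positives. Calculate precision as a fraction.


Precision = TP / (TP + FP) = 55 / 74 = 55/74.

55/74


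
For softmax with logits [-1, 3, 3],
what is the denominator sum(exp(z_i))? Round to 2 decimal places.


Denom = e^-1=0.3679 + e^3=20.0855 + e^3=20.0855. Sum = 40.5389, which rounds to 40.54.

40.54


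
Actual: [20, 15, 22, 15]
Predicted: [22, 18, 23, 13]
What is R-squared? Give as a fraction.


Mean(y) = 18. SS_res = 18. SS_tot = 38. R^2 = 1 - 18/(38) = 10/19.

10/19


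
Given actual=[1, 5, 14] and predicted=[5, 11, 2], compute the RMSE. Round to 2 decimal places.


MSE = 65.3333. RMSE = sqrt(65.3333) = 8.08.

8.08


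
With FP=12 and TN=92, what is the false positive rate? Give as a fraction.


FPR = FP / (FP + TN) = 12 / 104 = 3/26.

3/26


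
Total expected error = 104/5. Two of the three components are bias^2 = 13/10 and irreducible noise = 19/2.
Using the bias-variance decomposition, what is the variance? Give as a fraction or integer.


Total error = bias^2 + variance + irreducible noise. So variance = 104/5 - 13/10 - 19/2 = 10.

10


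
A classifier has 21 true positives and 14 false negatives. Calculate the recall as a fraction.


Recall = TP / (TP + FN) = 21 / 35 = 3/5.

3/5


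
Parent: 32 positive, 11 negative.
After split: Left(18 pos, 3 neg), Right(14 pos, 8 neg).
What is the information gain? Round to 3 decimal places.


H(parent) = 0.8204. H(left) = 0.5917, H(right) = 0.9457. Weighted = (21/43)*0.5917 + (22/43)*0.9457 = 0.7728. IG = 0.8204 - 0.7728 = 0.0476, which rounds to 0.048.

0.048


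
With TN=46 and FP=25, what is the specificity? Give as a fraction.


Specificity = TN / (TN + FP) = 46 / 71 = 46/71.

46/71


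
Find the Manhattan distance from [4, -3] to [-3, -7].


d = sum of absolute differences: |4--3|=7 + |-3--7|=4 = 11.

11


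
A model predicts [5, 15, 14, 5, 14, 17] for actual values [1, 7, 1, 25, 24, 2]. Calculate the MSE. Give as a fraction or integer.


MSE = (1/6) * ((1-5)^2=16 + (7-15)^2=64 + (1-14)^2=169 + (25-5)^2=400 + (24-14)^2=100 + (2-17)^2=225). Sum = 974. MSE = 487/3.

487/3


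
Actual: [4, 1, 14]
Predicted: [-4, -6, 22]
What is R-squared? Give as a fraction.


Mean(y) = 19/3. SS_res = 177. SS_tot = 278/3. R^2 = 1 - 177/(278/3) = -253/278.

-253/278


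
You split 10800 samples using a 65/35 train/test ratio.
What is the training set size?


Test set = 10800 * 35% = 3780. Training set = 10800 - 3780 = 7020.

7020


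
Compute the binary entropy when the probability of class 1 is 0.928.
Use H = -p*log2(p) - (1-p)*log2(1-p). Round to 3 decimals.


H = -0.928*log2(0.928) - 0.072*log2(0.072) = 0.373.

0.373


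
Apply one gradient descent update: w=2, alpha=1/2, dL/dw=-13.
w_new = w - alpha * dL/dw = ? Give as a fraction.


w_new = 2 - 1/2 * -13 = 2 - -13/2 = 17/2.

17/2


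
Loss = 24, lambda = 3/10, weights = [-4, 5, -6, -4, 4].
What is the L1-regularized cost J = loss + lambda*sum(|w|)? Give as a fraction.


L1 norm = sum(|w|) = 23. J = 24 + 3/10 * 23 = 309/10.

309/10


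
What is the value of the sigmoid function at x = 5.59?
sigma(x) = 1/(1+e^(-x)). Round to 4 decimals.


sigma(5.59) = 1/(1+e^(-5.59)) = 1/(1+0.003735) = 1/1.003735 = 0.9963.

0.9963


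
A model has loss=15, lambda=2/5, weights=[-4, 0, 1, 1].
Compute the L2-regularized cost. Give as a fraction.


L2 sq norm = sum(w^2) = 18. J = 15 + 2/5 * 18 = 111/5.

111/5


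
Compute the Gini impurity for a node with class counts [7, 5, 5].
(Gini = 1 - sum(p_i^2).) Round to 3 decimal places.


Total = 17. Proportions: 7/17, 5/17, 5/17. sum(p_i^2) = 0.3426. Gini = 1 - 0.3426 = 0.6574, which rounds to 0.657.

0.657


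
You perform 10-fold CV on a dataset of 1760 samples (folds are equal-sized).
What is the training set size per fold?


Each validation fold has 1760/10 = 176 samples. Training set = 1760 - 176 = 1584.

1584


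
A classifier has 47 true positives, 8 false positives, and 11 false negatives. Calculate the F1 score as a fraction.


Precision = 47/55 = 47/55. Recall = 47/58 = 47/58. F1 = 2*P*R/(P+R) = 94/113.

94/113


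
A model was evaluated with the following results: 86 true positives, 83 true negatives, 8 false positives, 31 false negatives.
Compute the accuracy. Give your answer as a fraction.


Accuracy = (TP + TN) / (TP + TN + FP + FN) = (86 + 83) / 208 = 13/16.

13/16


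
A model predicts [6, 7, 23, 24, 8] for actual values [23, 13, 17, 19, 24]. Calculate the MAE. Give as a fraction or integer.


MAE = (1/5) * (|23-6|=17 + |13-7|=6 + |17-23|=6 + |19-24|=5 + |24-8|=16). Sum = 50. MAE = 10.

10


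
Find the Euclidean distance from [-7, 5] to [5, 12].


d = sqrt(sum of squared differences). (-7-5)^2=144, (5-12)^2=49. Sum = 193.

sqrt(193)


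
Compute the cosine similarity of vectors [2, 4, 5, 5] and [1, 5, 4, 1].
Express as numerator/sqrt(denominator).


dot = 47. |a|^2 = 70, |b|^2 = 43. cos = 47/sqrt(3010).

47/sqrt(3010)


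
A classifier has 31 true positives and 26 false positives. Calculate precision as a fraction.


Precision = TP / (TP + FP) = 31 / 57 = 31/57.

31/57


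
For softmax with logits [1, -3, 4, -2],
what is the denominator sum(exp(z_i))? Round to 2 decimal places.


Denom = e^1=2.7183 + e^-3=0.0498 + e^4=54.5982 + e^-2=0.1353. Sum = 57.5016, which rounds to 57.50.

57.50


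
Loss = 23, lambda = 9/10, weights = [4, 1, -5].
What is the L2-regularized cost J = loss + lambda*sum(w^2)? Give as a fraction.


L2 sq norm = sum(w^2) = 42. J = 23 + 9/10 * 42 = 304/5.

304/5


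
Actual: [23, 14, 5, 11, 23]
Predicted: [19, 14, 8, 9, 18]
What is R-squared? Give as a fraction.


Mean(y) = 76/5. SS_res = 54. SS_tot = 1224/5. R^2 = 1 - 54/(1224/5) = 53/68.

53/68


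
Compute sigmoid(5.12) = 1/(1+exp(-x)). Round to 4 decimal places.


sigma(5.12) = 1/(1+e^(-5.12)) = 1/(1+0.005976) = 1/1.005976 = 0.9941.

0.9941


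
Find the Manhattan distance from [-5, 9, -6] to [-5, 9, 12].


d = sum of absolute differences: |-5--5|=0 + |9-9|=0 + |-6-12|=18 = 18.

18


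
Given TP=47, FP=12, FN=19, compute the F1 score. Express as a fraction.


Precision = 47/59 = 47/59. Recall = 47/66 = 47/66. F1 = 2*P*R/(P+R) = 94/125.

94/125


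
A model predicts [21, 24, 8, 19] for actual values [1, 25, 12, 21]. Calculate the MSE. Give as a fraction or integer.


MSE = (1/4) * ((1-21)^2=400 + (25-24)^2=1 + (12-8)^2=16 + (21-19)^2=4). Sum = 421. MSE = 421/4.

421/4


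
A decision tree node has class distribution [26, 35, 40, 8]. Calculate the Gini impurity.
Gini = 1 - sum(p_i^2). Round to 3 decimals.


Total = 109. Proportions: 26/109, 35/109, 40/109, 8/109. sum(p_i^2) = 0.3001. Gini = 1 - 0.3001 = 0.6999, which rounds to 0.700.

0.700


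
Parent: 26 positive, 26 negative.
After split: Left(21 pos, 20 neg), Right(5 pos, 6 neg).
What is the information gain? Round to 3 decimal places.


H(parent) = 1.0000. H(left) = 0.9996, H(right) = 0.9940. Weighted = (41/52)*0.9996 + (11/52)*0.9940 = 0.9984. IG = 1.0000 - 0.9984 = 0.0016, which rounds to 0.002.

0.002


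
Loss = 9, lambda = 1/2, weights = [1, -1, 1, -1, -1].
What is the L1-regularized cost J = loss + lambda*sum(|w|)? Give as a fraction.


L1 norm = sum(|w|) = 5. J = 9 + 1/2 * 5 = 23/2.

23/2


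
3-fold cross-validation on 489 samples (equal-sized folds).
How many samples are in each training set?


Each validation fold has 489/3 = 163 samples. Training set = 489 - 163 = 326.

326


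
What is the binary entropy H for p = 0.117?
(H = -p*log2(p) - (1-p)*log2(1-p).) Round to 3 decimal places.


H = -0.117*log2(0.117) - 0.883*log2(0.883) = 0.521.

0.521


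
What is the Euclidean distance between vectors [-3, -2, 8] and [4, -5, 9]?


d = sqrt(sum of squared differences). (-3-4)^2=49, (-2--5)^2=9, (8-9)^2=1. Sum = 59.

sqrt(59)


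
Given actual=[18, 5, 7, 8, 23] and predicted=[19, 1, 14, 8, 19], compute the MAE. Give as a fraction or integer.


MAE = (1/5) * (|18-19|=1 + |5-1|=4 + |7-14|=7 + |8-8|=0 + |23-19|=4). Sum = 16. MAE = 16/5.

16/5


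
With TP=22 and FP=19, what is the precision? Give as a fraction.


Precision = TP / (TP + FP) = 22 / 41 = 22/41.

22/41


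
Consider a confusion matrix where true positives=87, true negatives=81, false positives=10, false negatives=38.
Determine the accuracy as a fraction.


Accuracy = (TP + TN) / (TP + TN + FP + FN) = (87 + 81) / 216 = 7/9.

7/9


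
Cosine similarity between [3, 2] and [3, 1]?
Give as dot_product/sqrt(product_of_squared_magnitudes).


dot = 11. |a|^2 = 13, |b|^2 = 10. cos = 11/sqrt(130).

11/sqrt(130)


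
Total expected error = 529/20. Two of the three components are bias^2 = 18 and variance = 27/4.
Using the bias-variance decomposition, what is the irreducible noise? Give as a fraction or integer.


Total error = bias^2 + variance + irreducible noise. So irreducible noise = 529/20 - 18 - 27/4 = 17/10.

17/10


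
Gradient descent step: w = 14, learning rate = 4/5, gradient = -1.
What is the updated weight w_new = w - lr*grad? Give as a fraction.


w_new = 14 - 4/5 * -1 = 14 - -4/5 = 74/5.

74/5


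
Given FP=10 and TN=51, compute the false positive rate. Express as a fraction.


FPR = FP / (FP + TN) = 10 / 61 = 10/61.

10/61


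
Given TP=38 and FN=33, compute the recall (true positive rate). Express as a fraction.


Recall = TP / (TP + FN) = 38 / 71 = 38/71.

38/71


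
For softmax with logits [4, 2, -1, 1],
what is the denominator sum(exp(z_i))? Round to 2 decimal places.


Denom = e^4=54.5982 + e^2=7.3891 + e^-1=0.3679 + e^1=2.7183. Sum = 65.0735, which rounds to 65.07.

65.07


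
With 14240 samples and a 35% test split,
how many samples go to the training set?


Test set = 14240 * 35% = 4984. Training set = 14240 - 4984 = 9256.

9256


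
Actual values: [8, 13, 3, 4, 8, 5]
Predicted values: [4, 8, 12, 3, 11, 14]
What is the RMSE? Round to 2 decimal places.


MSE = 35.5000. RMSE = sqrt(35.5000) = 5.96.

5.96


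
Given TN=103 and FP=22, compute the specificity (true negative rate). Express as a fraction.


Specificity = TN / (TN + FP) = 103 / 125 = 103/125.

103/125


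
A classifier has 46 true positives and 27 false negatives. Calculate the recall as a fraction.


Recall = TP / (TP + FN) = 46 / 73 = 46/73.

46/73


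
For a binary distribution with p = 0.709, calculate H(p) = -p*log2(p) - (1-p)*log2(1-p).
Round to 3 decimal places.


H = -0.709*log2(0.709) - 0.291*log2(0.291) = 0.870.

0.870


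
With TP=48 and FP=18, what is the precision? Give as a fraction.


Precision = TP / (TP + FP) = 48 / 66 = 8/11.

8/11


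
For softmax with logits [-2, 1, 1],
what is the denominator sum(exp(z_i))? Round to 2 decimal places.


Denom = e^-2=0.1353 + e^1=2.7183 + e^1=2.7183. Sum = 5.5719, which rounds to 5.57.

5.57


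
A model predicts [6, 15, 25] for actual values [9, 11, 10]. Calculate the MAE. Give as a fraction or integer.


MAE = (1/3) * (|9-6|=3 + |11-15|=4 + |10-25|=15). Sum = 22. MAE = 22/3.

22/3


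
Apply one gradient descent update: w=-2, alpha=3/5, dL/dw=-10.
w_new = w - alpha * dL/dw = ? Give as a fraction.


w_new = -2 - 3/5 * -10 = -2 - -6 = 4.

4


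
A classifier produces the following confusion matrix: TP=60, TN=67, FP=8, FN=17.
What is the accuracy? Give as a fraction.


Accuracy = (TP + TN) / (TP + TN + FP + FN) = (60 + 67) / 152 = 127/152.

127/152


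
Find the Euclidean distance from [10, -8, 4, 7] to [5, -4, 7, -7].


d = sqrt(sum of squared differences). (10-5)^2=25, (-8--4)^2=16, (4-7)^2=9, (7--7)^2=196. Sum = 246.

sqrt(246)


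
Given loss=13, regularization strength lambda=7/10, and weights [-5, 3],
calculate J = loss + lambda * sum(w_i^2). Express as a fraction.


L2 sq norm = sum(w^2) = 34. J = 13 + 7/10 * 34 = 184/5.

184/5


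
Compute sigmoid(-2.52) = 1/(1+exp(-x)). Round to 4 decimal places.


sigma(-2.52) = 1/(1+e^(2.52)) = 1/(1+12.428597) = 1/13.428597 = 0.0745.

0.0745


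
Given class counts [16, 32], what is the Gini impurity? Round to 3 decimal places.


Total = 48. Proportions: 16/48, 32/48. sum(p_i^2) = 0.5556. Gini = 1 - 0.5556 = 0.4444, which rounds to 0.444.

0.444


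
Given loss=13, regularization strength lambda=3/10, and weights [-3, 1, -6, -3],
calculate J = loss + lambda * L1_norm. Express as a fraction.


L1 norm = sum(|w|) = 13. J = 13 + 3/10 * 13 = 169/10.

169/10


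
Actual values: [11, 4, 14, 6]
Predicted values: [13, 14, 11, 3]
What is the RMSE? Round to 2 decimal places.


MSE = 30.5000. RMSE = sqrt(30.5000) = 5.52.

5.52


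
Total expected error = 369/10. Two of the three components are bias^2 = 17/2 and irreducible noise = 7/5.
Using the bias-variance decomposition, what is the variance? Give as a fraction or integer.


Total error = bias^2 + variance + irreducible noise. So variance = 369/10 - 17/2 - 7/5 = 27.

27


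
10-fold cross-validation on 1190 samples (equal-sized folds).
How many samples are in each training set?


Each validation fold has 1190/10 = 119 samples. Training set = 1190 - 119 = 1071.

1071


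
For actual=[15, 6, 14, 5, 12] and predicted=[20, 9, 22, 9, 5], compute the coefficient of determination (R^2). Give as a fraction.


Mean(y) = 52/5. SS_res = 163. SS_tot = 426/5. R^2 = 1 - 163/(426/5) = -389/426.

-389/426


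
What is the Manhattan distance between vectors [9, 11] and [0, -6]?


d = sum of absolute differences: |9-0|=9 + |11--6|=17 = 26.

26


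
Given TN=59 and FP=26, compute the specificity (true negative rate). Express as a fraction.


Specificity = TN / (TN + FP) = 59 / 85 = 59/85.

59/85


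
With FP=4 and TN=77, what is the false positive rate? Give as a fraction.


FPR = FP / (FP + TN) = 4 / 81 = 4/81.

4/81


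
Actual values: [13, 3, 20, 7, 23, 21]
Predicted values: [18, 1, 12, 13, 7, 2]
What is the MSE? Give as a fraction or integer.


MSE = (1/6) * ((13-18)^2=25 + (3-1)^2=4 + (20-12)^2=64 + (7-13)^2=36 + (23-7)^2=256 + (21-2)^2=361). Sum = 746. MSE = 373/3.

373/3


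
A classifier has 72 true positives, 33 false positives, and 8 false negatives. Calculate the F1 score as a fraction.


Precision = 72/105 = 24/35. Recall = 72/80 = 9/10. F1 = 2*P*R/(P+R) = 144/185.

144/185


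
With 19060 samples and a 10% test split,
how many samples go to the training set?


Test set = 19060 * 10% = 1906. Training set = 19060 - 1906 = 17154.

17154


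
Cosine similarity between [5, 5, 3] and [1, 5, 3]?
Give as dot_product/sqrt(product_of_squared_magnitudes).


dot = 39. |a|^2 = 59, |b|^2 = 35. cos = 39/sqrt(2065).

39/sqrt(2065)


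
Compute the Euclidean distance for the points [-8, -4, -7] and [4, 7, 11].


d = sqrt(sum of squared differences). (-8-4)^2=144, (-4-7)^2=121, (-7-11)^2=324. Sum = 589.

sqrt(589)


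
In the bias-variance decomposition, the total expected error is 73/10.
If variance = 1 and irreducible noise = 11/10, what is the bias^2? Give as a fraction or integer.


Total error = bias^2 + variance + irreducible noise. So bias^2 = 73/10 - 1 - 11/10 = 26/5.

26/5


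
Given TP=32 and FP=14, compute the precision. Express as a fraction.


Precision = TP / (TP + FP) = 32 / 46 = 16/23.

16/23


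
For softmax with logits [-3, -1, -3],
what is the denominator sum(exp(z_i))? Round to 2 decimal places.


Denom = e^-3=0.0498 + e^-1=0.3679 + e^-3=0.0498. Sum = 0.4675, which rounds to 0.47.

0.47


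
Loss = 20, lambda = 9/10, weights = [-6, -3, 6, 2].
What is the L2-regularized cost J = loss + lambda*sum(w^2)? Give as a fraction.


L2 sq norm = sum(w^2) = 85. J = 20 + 9/10 * 85 = 193/2.

193/2


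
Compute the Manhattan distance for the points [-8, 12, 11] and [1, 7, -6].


d = sum of absolute differences: |-8-1|=9 + |12-7|=5 + |11--6|=17 = 31.

31


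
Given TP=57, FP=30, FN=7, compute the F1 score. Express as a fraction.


Precision = 57/87 = 19/29. Recall = 57/64 = 57/64. F1 = 2*P*R/(P+R) = 114/151.

114/151


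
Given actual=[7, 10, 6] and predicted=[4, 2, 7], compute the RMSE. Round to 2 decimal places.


MSE = 24.6667. RMSE = sqrt(24.6667) = 4.97.

4.97


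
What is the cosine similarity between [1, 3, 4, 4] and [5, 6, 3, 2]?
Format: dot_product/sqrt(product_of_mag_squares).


dot = 43. |a|^2 = 42, |b|^2 = 74. cos = 43/sqrt(3108).

43/sqrt(3108)


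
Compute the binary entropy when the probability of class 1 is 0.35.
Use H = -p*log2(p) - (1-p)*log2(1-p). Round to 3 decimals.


H = -0.35*log2(0.35) - 0.65*log2(0.65) = 0.934.

0.934


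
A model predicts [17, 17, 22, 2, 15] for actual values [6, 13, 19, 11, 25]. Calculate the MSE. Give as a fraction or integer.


MSE = (1/5) * ((6-17)^2=121 + (13-17)^2=16 + (19-22)^2=9 + (11-2)^2=81 + (25-15)^2=100). Sum = 327. MSE = 327/5.

327/5


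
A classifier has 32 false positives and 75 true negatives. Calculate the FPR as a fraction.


FPR = FP / (FP + TN) = 32 / 107 = 32/107.

32/107


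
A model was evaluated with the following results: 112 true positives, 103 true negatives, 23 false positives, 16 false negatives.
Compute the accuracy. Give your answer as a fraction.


Accuracy = (TP + TN) / (TP + TN + FP + FN) = (112 + 103) / 254 = 215/254.

215/254


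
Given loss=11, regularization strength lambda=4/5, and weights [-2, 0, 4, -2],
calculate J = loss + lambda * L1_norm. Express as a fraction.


L1 norm = sum(|w|) = 8. J = 11 + 4/5 * 8 = 87/5.

87/5


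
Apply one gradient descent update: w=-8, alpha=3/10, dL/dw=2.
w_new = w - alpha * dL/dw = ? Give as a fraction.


w_new = -8 - 3/10 * 2 = -8 - 3/5 = -43/5.

-43/5


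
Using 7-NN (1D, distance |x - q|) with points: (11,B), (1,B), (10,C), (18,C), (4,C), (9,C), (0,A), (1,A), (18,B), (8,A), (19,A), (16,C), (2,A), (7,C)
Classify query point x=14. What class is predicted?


Distances: |11-14|=3, |1-14|=13, |10-14|=4, |18-14|=4, |4-14|=10, |9-14|=5, |0-14|=14, |1-14|=13, |18-14|=4, |8-14|=6, |19-14|=5, |16-14|=2, |2-14|=12, |7-14|=7. 7 nearest: (16,C), (11,B), (18,B), (10,C), (18,C), (19,A), (9,C). Counts: {'C': 4, 'B': 2, 'A': 1}. Majority class: C.

C


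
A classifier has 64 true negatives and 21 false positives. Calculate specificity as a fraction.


Specificity = TN / (TN + FP) = 64 / 85 = 64/85.

64/85


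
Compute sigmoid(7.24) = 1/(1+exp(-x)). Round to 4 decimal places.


sigma(7.24) = 1/(1+e^(-7.24)) = 1/(1+0.000717) = 1/1.000717 = 0.9993.

0.9993


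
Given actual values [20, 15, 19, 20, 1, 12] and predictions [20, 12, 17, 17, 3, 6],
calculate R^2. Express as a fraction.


Mean(y) = 29/2. SS_res = 62. SS_tot = 539/2. R^2 = 1 - 62/(539/2) = 415/539.

415/539


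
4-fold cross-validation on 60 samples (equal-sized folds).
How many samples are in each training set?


Each validation fold has 60/4 = 15 samples. Training set = 60 - 15 = 45.

45


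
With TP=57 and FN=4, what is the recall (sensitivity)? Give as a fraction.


Recall = TP / (TP + FN) = 57 / 61 = 57/61.

57/61


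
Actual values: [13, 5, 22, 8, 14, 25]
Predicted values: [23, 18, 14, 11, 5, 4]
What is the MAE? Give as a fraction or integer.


MAE = (1/6) * (|13-23|=10 + |5-18|=13 + |22-14|=8 + |8-11|=3 + |14-5|=9 + |25-4|=21). Sum = 64. MAE = 32/3.

32/3


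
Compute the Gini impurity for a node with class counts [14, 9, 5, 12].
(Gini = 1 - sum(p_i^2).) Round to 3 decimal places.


Total = 40. Proportions: 14/40, 9/40, 5/40, 12/40. sum(p_i^2) = 0.2787. Gini = 1 - 0.2787 = 0.7213, which rounds to 0.721.

0.721


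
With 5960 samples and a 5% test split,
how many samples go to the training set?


Test set = 5960 * 5% = 298. Training set = 5960 - 298 = 5662.

5662


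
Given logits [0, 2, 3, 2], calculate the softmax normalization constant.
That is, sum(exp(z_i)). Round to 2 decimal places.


Denom = e^0=1.0000 + e^2=7.3891 + e^3=20.0855 + e^2=7.3891. Sum = 35.8637, which rounds to 35.86.

35.86


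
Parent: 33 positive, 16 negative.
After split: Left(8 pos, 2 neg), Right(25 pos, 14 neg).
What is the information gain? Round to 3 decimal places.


H(parent) = 0.9113. H(left) = 0.7219, H(right) = 0.9418. Weighted = (10/49)*0.7219 + (39/49)*0.9418 = 0.8969. IG = 0.9113 - 0.8969 = 0.0144, which rounds to 0.014.

0.014


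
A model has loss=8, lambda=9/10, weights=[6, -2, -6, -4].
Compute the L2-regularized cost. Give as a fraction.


L2 sq norm = sum(w^2) = 92. J = 8 + 9/10 * 92 = 454/5.

454/5


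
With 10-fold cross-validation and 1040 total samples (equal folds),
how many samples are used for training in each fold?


Each validation fold has 1040/10 = 104 samples. Training set = 1040 - 104 = 936.

936


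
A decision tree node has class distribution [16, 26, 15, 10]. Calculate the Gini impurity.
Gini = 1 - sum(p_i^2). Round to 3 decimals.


Total = 67. Proportions: 16/67, 26/67, 15/67, 10/67. sum(p_i^2) = 0.2800. Gini = 1 - 0.2800 = 0.7200, which rounds to 0.720.

0.720


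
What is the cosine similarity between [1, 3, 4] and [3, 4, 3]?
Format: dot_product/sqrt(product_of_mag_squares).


dot = 27. |a|^2 = 26, |b|^2 = 34. cos = 27/sqrt(884).

27/sqrt(884)


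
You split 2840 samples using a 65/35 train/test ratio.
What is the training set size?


Test set = 2840 * 35% = 994. Training set = 2840 - 994 = 1846.

1846


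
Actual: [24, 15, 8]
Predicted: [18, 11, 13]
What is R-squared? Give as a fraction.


Mean(y) = 47/3. SS_res = 77. SS_tot = 386/3. R^2 = 1 - 77/(386/3) = 155/386.

155/386


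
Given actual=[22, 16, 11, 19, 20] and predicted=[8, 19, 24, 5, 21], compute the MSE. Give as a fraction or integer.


MSE = (1/5) * ((22-8)^2=196 + (16-19)^2=9 + (11-24)^2=169 + (19-5)^2=196 + (20-21)^2=1). Sum = 571. MSE = 571/5.

571/5


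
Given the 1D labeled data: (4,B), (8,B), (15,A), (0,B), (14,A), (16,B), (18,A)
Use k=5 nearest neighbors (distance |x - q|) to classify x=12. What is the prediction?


Distances: |4-12|=8, |8-12|=4, |15-12|=3, |0-12|=12, |14-12|=2, |16-12|=4, |18-12|=6. 5 nearest: (14,A), (15,A), (8,B), (16,B), (18,A). Counts: {'A': 3, 'B': 2}. Majority class: A.

A


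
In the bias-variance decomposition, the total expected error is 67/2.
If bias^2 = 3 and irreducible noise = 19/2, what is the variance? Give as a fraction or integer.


Total error = bias^2 + variance + irreducible noise. So variance = 67/2 - 3 - 19/2 = 21.

21


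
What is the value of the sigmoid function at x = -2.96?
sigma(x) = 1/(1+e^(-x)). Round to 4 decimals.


sigma(-2.96) = 1/(1+e^(2.96)) = 1/(1+19.297972) = 1/20.297972 = 0.0493.

0.0493


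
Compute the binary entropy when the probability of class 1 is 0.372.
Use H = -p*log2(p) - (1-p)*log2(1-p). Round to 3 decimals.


H = -0.372*log2(0.372) - 0.628*log2(0.628) = 0.952.

0.952


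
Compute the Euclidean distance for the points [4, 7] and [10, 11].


d = sqrt(sum of squared differences). (4-10)^2=36, (7-11)^2=16. Sum = 52.

sqrt(52)


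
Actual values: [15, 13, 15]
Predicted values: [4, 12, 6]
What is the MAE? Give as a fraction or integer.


MAE = (1/3) * (|15-4|=11 + |13-12|=1 + |15-6|=9). Sum = 21. MAE = 7.

7


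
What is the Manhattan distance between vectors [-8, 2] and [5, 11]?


d = sum of absolute differences: |-8-5|=13 + |2-11|=9 = 22.

22


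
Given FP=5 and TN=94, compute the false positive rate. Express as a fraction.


FPR = FP / (FP + TN) = 5 / 99 = 5/99.

5/99


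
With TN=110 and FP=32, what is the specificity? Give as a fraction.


Specificity = TN / (TN + FP) = 110 / 142 = 55/71.

55/71


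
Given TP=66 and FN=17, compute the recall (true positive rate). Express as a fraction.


Recall = TP / (TP + FN) = 66 / 83 = 66/83.

66/83


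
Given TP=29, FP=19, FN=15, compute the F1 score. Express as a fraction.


Precision = 29/48 = 29/48. Recall = 29/44 = 29/44. F1 = 2*P*R/(P+R) = 29/46.

29/46


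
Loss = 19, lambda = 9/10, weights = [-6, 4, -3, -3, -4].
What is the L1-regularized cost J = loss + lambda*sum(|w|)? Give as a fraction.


L1 norm = sum(|w|) = 20. J = 19 + 9/10 * 20 = 37.

37


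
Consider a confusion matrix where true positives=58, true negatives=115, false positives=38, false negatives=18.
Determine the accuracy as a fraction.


Accuracy = (TP + TN) / (TP + TN + FP + FN) = (58 + 115) / 229 = 173/229.

173/229


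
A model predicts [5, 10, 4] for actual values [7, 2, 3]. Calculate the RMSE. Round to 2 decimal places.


MSE = 23.0000. RMSE = sqrt(23.0000) = 4.80.

4.80


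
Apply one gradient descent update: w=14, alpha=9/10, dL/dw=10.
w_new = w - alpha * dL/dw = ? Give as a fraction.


w_new = 14 - 9/10 * 10 = 14 - 9 = 5.

5


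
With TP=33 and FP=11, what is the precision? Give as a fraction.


Precision = TP / (TP + FP) = 33 / 44 = 3/4.

3/4


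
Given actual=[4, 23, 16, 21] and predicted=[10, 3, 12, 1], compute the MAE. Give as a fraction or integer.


MAE = (1/4) * (|4-10|=6 + |23-3|=20 + |16-12|=4 + |21-1|=20). Sum = 50. MAE = 25/2.

25/2


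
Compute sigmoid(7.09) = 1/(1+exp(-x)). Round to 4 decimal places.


sigma(7.09) = 1/(1+e^(-7.09)) = 1/(1+0.000833) = 1/1.000833 = 0.9992.

0.9992


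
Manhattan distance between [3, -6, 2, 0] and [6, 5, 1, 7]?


d = sum of absolute differences: |3-6|=3 + |-6-5|=11 + |2-1|=1 + |0-7|=7 = 22.

22


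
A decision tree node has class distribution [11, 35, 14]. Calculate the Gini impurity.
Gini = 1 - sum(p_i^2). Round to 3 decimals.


Total = 60. Proportions: 11/60, 35/60, 14/60. sum(p_i^2) = 0.4283. Gini = 1 - 0.4283 = 0.5717, which rounds to 0.572.

0.572


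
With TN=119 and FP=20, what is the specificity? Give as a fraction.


Specificity = TN / (TN + FP) = 119 / 139 = 119/139.

119/139


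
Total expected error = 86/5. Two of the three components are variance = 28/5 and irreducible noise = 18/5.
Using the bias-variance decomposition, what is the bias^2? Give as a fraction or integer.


Total error = bias^2 + variance + irreducible noise. So bias^2 = 86/5 - 28/5 - 18/5 = 8.

8


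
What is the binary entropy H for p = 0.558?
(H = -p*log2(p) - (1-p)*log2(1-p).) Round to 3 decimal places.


H = -0.558*log2(0.558) - 0.442*log2(0.442) = 0.990.

0.990


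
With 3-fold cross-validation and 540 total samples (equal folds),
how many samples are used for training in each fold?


Each validation fold has 540/3 = 180 samples. Training set = 540 - 180 = 360.

360


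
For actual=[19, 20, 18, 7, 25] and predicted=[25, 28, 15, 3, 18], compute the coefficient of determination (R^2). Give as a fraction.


Mean(y) = 89/5. SS_res = 174. SS_tot = 874/5. R^2 = 1 - 174/(874/5) = 2/437.

2/437


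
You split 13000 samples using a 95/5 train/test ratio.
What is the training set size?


Test set = 13000 * 5% = 650. Training set = 13000 - 650 = 12350.

12350


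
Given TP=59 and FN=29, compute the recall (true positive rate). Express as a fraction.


Recall = TP / (TP + FN) = 59 / 88 = 59/88.

59/88


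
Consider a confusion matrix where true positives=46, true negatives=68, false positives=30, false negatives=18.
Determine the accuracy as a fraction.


Accuracy = (TP + TN) / (TP + TN + FP + FN) = (46 + 68) / 162 = 19/27.

19/27


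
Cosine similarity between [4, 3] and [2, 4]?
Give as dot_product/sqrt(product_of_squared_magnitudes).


dot = 20. |a|^2 = 25, |b|^2 = 20. cos = 20/sqrt(500).

20/sqrt(500)


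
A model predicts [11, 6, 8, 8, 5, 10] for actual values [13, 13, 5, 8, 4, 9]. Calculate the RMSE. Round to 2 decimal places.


MSE = 10.6667. RMSE = sqrt(10.6667) = 3.27.

3.27


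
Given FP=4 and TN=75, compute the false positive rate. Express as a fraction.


FPR = FP / (FP + TN) = 4 / 79 = 4/79.

4/79


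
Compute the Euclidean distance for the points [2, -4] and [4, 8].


d = sqrt(sum of squared differences). (2-4)^2=4, (-4-8)^2=144. Sum = 148.

sqrt(148)


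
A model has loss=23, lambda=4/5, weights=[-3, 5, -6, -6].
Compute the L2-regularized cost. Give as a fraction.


L2 sq norm = sum(w^2) = 106. J = 23 + 4/5 * 106 = 539/5.

539/5


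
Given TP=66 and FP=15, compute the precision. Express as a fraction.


Precision = TP / (TP + FP) = 66 / 81 = 22/27.

22/27


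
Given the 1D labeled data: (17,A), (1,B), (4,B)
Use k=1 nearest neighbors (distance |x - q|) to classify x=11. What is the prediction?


Distances: |17-11|=6, |1-11|=10, |4-11|=7. 1 nearest: (17,A). Counts: {'A': 1}. Majority class: A.

A


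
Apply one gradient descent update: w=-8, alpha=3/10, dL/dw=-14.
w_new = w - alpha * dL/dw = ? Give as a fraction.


w_new = -8 - 3/10 * -14 = -8 - -21/5 = -19/5.

-19/5


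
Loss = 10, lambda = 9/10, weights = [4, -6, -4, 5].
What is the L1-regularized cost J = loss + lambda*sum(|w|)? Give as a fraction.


L1 norm = sum(|w|) = 19. J = 10 + 9/10 * 19 = 271/10.

271/10


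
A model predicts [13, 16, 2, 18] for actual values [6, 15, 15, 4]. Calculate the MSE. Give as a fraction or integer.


MSE = (1/4) * ((6-13)^2=49 + (15-16)^2=1 + (15-2)^2=169 + (4-18)^2=196). Sum = 415. MSE = 415/4.

415/4


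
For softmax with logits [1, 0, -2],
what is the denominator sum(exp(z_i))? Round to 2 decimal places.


Denom = e^1=2.7183 + e^0=1.0000 + e^-2=0.1353. Sum = 3.8536, which rounds to 3.85.

3.85


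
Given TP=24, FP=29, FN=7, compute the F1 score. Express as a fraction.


Precision = 24/53 = 24/53. Recall = 24/31 = 24/31. F1 = 2*P*R/(P+R) = 4/7.

4/7


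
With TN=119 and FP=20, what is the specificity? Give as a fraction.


Specificity = TN / (TN + FP) = 119 / 139 = 119/139.

119/139


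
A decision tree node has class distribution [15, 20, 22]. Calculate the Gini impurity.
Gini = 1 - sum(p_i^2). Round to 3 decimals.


Total = 57. Proportions: 15/57, 20/57, 22/57. sum(p_i^2) = 0.3413. Gini = 1 - 0.3413 = 0.6587, which rounds to 0.659.

0.659


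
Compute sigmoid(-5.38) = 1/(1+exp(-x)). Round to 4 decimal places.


sigma(-5.38) = 1/(1+e^(5.38)) = 1/(1+217.022275) = 1/218.022275 = 0.0046.

0.0046


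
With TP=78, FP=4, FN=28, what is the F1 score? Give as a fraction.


Precision = 78/82 = 39/41. Recall = 78/106 = 39/53. F1 = 2*P*R/(P+R) = 39/47.

39/47


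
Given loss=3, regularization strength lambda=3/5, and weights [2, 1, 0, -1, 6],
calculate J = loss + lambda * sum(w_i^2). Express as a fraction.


L2 sq norm = sum(w^2) = 42. J = 3 + 3/5 * 42 = 141/5.

141/5


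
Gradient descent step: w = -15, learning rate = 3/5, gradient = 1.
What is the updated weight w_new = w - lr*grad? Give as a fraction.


w_new = -15 - 3/5 * 1 = -15 - 3/5 = -78/5.

-78/5


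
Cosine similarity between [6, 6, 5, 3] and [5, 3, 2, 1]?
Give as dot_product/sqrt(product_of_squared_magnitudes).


dot = 61. |a|^2 = 106, |b|^2 = 39. cos = 61/sqrt(4134).

61/sqrt(4134)
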